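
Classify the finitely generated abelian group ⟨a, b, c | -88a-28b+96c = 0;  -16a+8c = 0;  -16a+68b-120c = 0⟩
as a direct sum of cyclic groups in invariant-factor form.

Answer: M ≅ ℤ/4 ⊕ ℤ/8 ⊕ ℤ/24

Derivation:
rank_ℚ(R)=3; free=3−3=0
SNF(R) diag = [4, 8, 24] → torsion [4, 8, 24]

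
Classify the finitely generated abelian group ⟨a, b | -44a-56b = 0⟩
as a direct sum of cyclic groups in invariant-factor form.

rank_ℚ(R)=1; free=2−1=1
SNF(R) diag = [4] → torsion [4]

Answer: M ≅ ℤ^1 ⊕ ℤ/4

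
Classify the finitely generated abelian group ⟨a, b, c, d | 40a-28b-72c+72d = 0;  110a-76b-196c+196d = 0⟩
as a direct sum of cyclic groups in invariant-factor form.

Answer: M ≅ ℤ^2 ⊕ ℤ/2 ⊕ ℤ/4

Derivation:
rank_ℚ(R)=2; free=4−2=2
SNF(R) diag = [2, 4] → torsion [2, 4]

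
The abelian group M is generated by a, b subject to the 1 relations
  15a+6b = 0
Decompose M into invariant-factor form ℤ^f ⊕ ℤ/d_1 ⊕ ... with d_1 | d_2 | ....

Answer: M ≅ ℤ^1 ⊕ ℤ/3

Derivation:
rank_ℚ(R)=1; free=2−1=1
SNF(R) diag = [3] → torsion [3]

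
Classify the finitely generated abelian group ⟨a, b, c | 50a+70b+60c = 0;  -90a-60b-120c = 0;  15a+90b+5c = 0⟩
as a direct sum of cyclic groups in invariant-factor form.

Answer: M ≅ ℤ/5 ⊕ ℤ/10 ⊕ ℤ/30

Derivation:
rank_ℚ(R)=3; free=3−3=0
SNF(R) diag = [5, 10, 30] → torsion [5, 10, 30]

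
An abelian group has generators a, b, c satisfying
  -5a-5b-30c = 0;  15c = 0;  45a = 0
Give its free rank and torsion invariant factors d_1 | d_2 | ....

rank_ℚ(R)=3; free=3−3=0
SNF(R) diag = [5, 15, 45] → torsion [5, 15, 45]

Answer: M ≅ ℤ/5 ⊕ ℤ/15 ⊕ ℤ/45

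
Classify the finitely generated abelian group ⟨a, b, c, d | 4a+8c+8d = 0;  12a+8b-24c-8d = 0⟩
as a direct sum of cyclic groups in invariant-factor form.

rank_ℚ(R)=2; free=4−2=2
SNF(R) diag = [4, 8] → torsion [4, 8]

Answer: M ≅ ℤ^2 ⊕ ℤ/4 ⊕ ℤ/8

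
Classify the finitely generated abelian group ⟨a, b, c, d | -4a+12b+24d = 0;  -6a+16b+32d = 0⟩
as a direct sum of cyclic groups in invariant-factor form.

Answer: M ≅ ℤ^2 ⊕ ℤ/2 ⊕ ℤ/4

Derivation:
rank_ℚ(R)=2; free=4−2=2
SNF(R) diag = [2, 4] → torsion [2, 4]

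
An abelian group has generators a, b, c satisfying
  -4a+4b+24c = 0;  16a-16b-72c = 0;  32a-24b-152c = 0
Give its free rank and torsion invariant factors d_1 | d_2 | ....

rank_ℚ(R)=3; free=3−3=0
SNF(R) diag = [4, 8, 24] → torsion [4, 8, 24]

Answer: M ≅ ℤ/4 ⊕ ℤ/8 ⊕ ℤ/24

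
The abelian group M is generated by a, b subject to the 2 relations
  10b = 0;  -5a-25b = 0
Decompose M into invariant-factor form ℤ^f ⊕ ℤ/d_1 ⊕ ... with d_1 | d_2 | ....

rank_ℚ(R)=2; free=2−2=0
SNF(R) diag = [5, 10] → torsion [5, 10]

Answer: M ≅ ℤ/5 ⊕ ℤ/10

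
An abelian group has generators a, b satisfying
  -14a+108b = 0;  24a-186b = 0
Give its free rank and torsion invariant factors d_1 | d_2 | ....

rank_ℚ(R)=2; free=2−2=0
SNF(R) diag = [2, 6] → torsion [2, 6]

Answer: M ≅ ℤ/2 ⊕ ℤ/6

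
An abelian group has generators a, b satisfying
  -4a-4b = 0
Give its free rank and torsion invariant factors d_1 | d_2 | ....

Answer: M ≅ ℤ^1 ⊕ ℤ/4

Derivation:
rank_ℚ(R)=1; free=2−1=1
SNF(R) diag = [4] → torsion [4]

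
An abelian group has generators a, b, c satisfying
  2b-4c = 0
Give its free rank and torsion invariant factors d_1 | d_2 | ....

Answer: M ≅ ℤ^2 ⊕ ℤ/2

Derivation:
rank_ℚ(R)=1; free=3−1=2
SNF(R) diag = [2] → torsion [2]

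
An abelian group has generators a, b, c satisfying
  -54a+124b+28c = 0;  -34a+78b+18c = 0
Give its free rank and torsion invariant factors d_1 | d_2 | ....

Answer: M ≅ ℤ^1 ⊕ ℤ/2 ⊕ ℤ/2

Derivation:
rank_ℚ(R)=2; free=3−2=1
SNF(R) diag = [2, 2] → torsion [2, 2]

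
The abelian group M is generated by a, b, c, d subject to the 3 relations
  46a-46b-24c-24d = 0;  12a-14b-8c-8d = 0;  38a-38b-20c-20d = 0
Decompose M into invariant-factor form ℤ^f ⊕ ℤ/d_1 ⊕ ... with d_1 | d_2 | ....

rank_ℚ(R)=3; free=4−3=1
SNF(R) diag = [2, 2, 4] → torsion [2, 2, 4]

Answer: M ≅ ℤ^1 ⊕ ℤ/2 ⊕ ℤ/2 ⊕ ℤ/4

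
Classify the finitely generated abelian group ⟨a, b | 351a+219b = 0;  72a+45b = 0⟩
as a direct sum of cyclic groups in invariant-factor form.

Answer: M ≅ ℤ/3 ⊕ ℤ/9

Derivation:
rank_ℚ(R)=2; free=2−2=0
SNF(R) diag = [3, 9] → torsion [3, 9]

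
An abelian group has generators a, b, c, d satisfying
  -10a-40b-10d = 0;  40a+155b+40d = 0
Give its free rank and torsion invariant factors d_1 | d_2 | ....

Answer: M ≅ ℤ^2 ⊕ ℤ/5 ⊕ ℤ/10

Derivation:
rank_ℚ(R)=2; free=4−2=2
SNF(R) diag = [5, 10] → torsion [5, 10]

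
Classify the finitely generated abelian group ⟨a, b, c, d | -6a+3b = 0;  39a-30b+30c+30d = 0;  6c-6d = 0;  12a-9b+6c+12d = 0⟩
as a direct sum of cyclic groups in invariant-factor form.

Answer: M ≅ ℤ/3 ⊕ ℤ/3 ⊕ ℤ/6 ⊕ ℤ/6

Derivation:
rank_ℚ(R)=4; free=4−4=0
SNF(R) diag = [3, 3, 6, 6] → torsion [3, 3, 6, 6]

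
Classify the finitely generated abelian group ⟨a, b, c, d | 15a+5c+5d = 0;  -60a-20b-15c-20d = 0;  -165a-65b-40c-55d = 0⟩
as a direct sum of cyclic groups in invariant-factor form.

Answer: M ≅ ℤ^1 ⊕ ℤ/5 ⊕ ℤ/5 ⊕ ℤ/5

Derivation:
rank_ℚ(R)=3; free=4−3=1
SNF(R) diag = [5, 5, 5] → torsion [5, 5, 5]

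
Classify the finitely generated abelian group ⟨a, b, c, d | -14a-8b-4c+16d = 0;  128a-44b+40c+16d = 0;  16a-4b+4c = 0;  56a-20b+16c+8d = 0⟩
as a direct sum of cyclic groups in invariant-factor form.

rank_ℚ(R)=4; free=4−4=0
SNF(R) diag = [2, 4, 4, 8] → torsion [2, 4, 4, 8]

Answer: M ≅ ℤ/2 ⊕ ℤ/4 ⊕ ℤ/4 ⊕ ℤ/8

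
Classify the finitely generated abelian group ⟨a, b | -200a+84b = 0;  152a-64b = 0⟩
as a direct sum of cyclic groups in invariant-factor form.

rank_ℚ(R)=2; free=2−2=0
SNF(R) diag = [4, 8] → torsion [4, 8]

Answer: M ≅ ℤ/4 ⊕ ℤ/8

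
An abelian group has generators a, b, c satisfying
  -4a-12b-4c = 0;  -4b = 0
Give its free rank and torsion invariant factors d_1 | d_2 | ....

Answer: M ≅ ℤ^1 ⊕ ℤ/4 ⊕ ℤ/4

Derivation:
rank_ℚ(R)=2; free=3−2=1
SNF(R) diag = [4, 4] → torsion [4, 4]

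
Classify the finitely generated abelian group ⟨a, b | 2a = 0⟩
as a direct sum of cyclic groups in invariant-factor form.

rank_ℚ(R)=1; free=2−1=1
SNF(R) diag = [2] → torsion [2]

Answer: M ≅ ℤ^1 ⊕ ℤ/2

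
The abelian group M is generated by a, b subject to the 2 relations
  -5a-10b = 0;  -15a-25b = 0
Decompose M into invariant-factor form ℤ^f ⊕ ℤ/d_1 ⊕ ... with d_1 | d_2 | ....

Answer: M ≅ ℤ/5 ⊕ ℤ/5

Derivation:
rank_ℚ(R)=2; free=2−2=0
SNF(R) diag = [5, 5] → torsion [5, 5]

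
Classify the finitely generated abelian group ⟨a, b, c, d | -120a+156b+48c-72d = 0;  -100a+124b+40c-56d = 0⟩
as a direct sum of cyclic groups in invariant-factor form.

rank_ℚ(R)=2; free=4−2=2
SNF(R) diag = [4, 12] → torsion [4, 12]

Answer: M ≅ ℤ^2 ⊕ ℤ/4 ⊕ ℤ/12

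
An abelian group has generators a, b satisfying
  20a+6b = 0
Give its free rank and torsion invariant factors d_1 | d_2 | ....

Answer: M ≅ ℤ^1 ⊕ ℤ/2

Derivation:
rank_ℚ(R)=1; free=2−1=1
SNF(R) diag = [2] → torsion [2]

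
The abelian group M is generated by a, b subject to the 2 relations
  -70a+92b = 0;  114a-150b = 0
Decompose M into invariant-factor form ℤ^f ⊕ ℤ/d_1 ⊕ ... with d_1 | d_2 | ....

Answer: M ≅ ℤ/2 ⊕ ℤ/6

Derivation:
rank_ℚ(R)=2; free=2−2=0
SNF(R) diag = [2, 6] → torsion [2, 6]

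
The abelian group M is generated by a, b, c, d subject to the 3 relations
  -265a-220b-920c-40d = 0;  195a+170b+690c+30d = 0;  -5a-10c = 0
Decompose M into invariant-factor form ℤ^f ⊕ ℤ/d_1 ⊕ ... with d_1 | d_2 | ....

Answer: M ≅ ℤ^1 ⊕ ℤ/5 ⊕ ℤ/10 ⊕ ℤ/10

Derivation:
rank_ℚ(R)=3; free=4−3=1
SNF(R) diag = [5, 10, 10] → torsion [5, 10, 10]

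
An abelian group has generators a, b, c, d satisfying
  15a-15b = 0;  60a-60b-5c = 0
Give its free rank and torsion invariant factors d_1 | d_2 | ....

Answer: M ≅ ℤ^2 ⊕ ℤ/5 ⊕ ℤ/15

Derivation:
rank_ℚ(R)=2; free=4−2=2
SNF(R) diag = [5, 15] → torsion [5, 15]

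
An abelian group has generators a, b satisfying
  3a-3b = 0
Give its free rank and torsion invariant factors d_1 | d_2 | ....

Answer: M ≅ ℤ^1 ⊕ ℤ/3

Derivation:
rank_ℚ(R)=1; free=2−1=1
SNF(R) diag = [3] → torsion [3]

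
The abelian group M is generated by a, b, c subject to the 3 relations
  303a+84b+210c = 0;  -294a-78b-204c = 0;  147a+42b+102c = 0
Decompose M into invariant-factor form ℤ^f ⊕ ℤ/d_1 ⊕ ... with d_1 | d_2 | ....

rank_ℚ(R)=3; free=3−3=0
SNF(R) diag = [3, 6, 12] → torsion [3, 6, 12]

Answer: M ≅ ℤ/3 ⊕ ℤ/6 ⊕ ℤ/12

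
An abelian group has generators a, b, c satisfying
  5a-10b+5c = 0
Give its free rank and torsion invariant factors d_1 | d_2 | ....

rank_ℚ(R)=1; free=3−1=2
SNF(R) diag = [5] → torsion [5]

Answer: M ≅ ℤ^2 ⊕ ℤ/5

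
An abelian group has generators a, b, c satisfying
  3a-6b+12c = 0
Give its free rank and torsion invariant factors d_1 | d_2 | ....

rank_ℚ(R)=1; free=3−1=2
SNF(R) diag = [3] → torsion [3]

Answer: M ≅ ℤ^2 ⊕ ℤ/3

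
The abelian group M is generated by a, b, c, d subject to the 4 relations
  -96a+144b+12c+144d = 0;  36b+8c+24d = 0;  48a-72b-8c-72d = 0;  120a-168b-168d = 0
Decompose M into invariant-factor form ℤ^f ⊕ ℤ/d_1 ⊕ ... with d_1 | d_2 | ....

Answer: M ≅ ℤ/4 ⊕ ℤ/12 ⊕ ℤ/24 ⊕ ℤ/24

Derivation:
rank_ℚ(R)=4; free=4−4=0
SNF(R) diag = [4, 12, 24, 24] → torsion [4, 12, 24, 24]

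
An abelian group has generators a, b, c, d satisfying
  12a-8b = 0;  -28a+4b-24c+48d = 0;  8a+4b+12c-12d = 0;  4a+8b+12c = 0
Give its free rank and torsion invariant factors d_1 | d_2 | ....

Answer: M ≅ ℤ/4 ⊕ ℤ/4 ⊕ ℤ/12 ⊕ ℤ/12

Derivation:
rank_ℚ(R)=4; free=4−4=0
SNF(R) diag = [4, 4, 12, 12] → torsion [4, 4, 12, 12]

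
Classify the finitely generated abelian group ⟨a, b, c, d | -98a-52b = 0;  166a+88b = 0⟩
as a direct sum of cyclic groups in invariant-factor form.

Answer: M ≅ ℤ^2 ⊕ ℤ/2 ⊕ ℤ/4

Derivation:
rank_ℚ(R)=2; free=4−2=2
SNF(R) diag = [2, 4] → torsion [2, 4]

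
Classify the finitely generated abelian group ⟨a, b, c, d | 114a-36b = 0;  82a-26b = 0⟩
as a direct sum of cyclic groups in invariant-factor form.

rank_ℚ(R)=2; free=4−2=2
SNF(R) diag = [2, 6] → torsion [2, 6]

Answer: M ≅ ℤ^2 ⊕ ℤ/2 ⊕ ℤ/6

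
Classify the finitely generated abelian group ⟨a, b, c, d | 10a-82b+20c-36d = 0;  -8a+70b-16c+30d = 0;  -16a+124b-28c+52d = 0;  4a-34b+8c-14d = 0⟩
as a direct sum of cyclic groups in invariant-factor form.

Answer: M ≅ ℤ/2 ⊕ ℤ/2 ⊕ ℤ/4 ⊕ ℤ/8

Derivation:
rank_ℚ(R)=4; free=4−4=0
SNF(R) diag = [2, 2, 4, 8] → torsion [2, 2, 4, 8]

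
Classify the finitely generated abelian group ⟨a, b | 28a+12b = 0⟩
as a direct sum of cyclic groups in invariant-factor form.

Answer: M ≅ ℤ^1 ⊕ ℤ/4

Derivation:
rank_ℚ(R)=1; free=2−1=1
SNF(R) diag = [4] → torsion [4]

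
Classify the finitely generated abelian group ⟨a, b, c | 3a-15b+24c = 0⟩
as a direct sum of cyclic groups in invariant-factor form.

Answer: M ≅ ℤ^2 ⊕ ℤ/3

Derivation:
rank_ℚ(R)=1; free=3−1=2
SNF(R) diag = [3] → torsion [3]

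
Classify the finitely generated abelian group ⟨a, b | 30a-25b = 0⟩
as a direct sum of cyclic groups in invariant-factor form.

Answer: M ≅ ℤ^1 ⊕ ℤ/5

Derivation:
rank_ℚ(R)=1; free=2−1=1
SNF(R) diag = [5] → torsion [5]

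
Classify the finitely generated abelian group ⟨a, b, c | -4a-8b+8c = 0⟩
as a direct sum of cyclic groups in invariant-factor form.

rank_ℚ(R)=1; free=3−1=2
SNF(R) diag = [4] → torsion [4]

Answer: M ≅ ℤ^2 ⊕ ℤ/4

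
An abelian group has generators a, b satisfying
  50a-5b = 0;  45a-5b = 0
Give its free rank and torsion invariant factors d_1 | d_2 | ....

Answer: M ≅ ℤ/5 ⊕ ℤ/5

Derivation:
rank_ℚ(R)=2; free=2−2=0
SNF(R) diag = [5, 5] → torsion [5, 5]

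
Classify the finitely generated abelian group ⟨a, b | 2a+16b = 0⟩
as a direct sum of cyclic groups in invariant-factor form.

Answer: M ≅ ℤ^1 ⊕ ℤ/2

Derivation:
rank_ℚ(R)=1; free=2−1=1
SNF(R) diag = [2] → torsion [2]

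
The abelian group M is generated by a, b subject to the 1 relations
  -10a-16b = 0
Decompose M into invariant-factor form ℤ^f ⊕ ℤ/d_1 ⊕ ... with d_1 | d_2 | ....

Answer: M ≅ ℤ^1 ⊕ ℤ/2

Derivation:
rank_ℚ(R)=1; free=2−1=1
SNF(R) diag = [2] → torsion [2]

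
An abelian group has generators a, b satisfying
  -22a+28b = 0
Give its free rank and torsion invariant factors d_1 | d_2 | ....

rank_ℚ(R)=1; free=2−1=1
SNF(R) diag = [2] → torsion [2]

Answer: M ≅ ℤ^1 ⊕ ℤ/2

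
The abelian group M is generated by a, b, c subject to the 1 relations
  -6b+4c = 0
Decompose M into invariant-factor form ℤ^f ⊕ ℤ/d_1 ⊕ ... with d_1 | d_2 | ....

rank_ℚ(R)=1; free=3−1=2
SNF(R) diag = [2] → torsion [2]

Answer: M ≅ ℤ^2 ⊕ ℤ/2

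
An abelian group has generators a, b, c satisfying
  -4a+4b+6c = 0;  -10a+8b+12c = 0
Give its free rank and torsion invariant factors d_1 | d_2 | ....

Answer: M ≅ ℤ^1 ⊕ ℤ/2 ⊕ ℤ/2

Derivation:
rank_ℚ(R)=2; free=3−2=1
SNF(R) diag = [2, 2] → torsion [2, 2]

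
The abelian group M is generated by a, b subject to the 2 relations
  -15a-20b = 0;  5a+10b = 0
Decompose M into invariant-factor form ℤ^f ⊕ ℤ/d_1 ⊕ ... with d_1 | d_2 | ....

rank_ℚ(R)=2; free=2−2=0
SNF(R) diag = [5, 10] → torsion [5, 10]

Answer: M ≅ ℤ/5 ⊕ ℤ/10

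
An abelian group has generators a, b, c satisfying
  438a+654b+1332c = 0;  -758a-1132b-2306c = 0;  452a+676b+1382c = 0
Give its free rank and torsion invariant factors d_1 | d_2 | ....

Answer: M ≅ ℤ/2 ⊕ ℤ/6 ⊕ ℤ/18

Derivation:
rank_ℚ(R)=3; free=3−3=0
SNF(R) diag = [2, 6, 18] → torsion [2, 6, 18]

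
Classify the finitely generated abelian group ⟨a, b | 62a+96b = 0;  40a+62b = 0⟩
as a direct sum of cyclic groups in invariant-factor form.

Answer: M ≅ ℤ/2 ⊕ ℤ/2

Derivation:
rank_ℚ(R)=2; free=2−2=0
SNF(R) diag = [2, 2] → torsion [2, 2]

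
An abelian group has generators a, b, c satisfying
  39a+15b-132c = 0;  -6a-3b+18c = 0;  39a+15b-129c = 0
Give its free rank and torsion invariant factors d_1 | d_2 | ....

rank_ℚ(R)=3; free=3−3=0
SNF(R) diag = [3, 3, 9] → torsion [3, 3, 9]

Answer: M ≅ ℤ/3 ⊕ ℤ/3 ⊕ ℤ/9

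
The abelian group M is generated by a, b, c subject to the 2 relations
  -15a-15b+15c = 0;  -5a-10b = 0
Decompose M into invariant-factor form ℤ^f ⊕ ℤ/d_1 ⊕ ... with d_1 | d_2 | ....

rank_ℚ(R)=2; free=3−2=1
SNF(R) diag = [5, 15] → torsion [5, 15]

Answer: M ≅ ℤ^1 ⊕ ℤ/5 ⊕ ℤ/15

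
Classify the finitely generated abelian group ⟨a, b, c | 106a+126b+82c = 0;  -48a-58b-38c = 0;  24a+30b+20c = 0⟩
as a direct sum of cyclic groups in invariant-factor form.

Answer: M ≅ ℤ/2 ⊕ ℤ/2 ⊕ ℤ/2

Derivation:
rank_ℚ(R)=3; free=3−3=0
SNF(R) diag = [2, 2, 2] → torsion [2, 2, 2]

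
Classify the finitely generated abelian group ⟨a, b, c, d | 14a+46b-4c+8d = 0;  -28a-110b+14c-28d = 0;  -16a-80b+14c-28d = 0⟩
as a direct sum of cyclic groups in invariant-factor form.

Answer: M ≅ ℤ^1 ⊕ ℤ/2 ⊕ ℤ/6 ⊕ ℤ/6

Derivation:
rank_ℚ(R)=3; free=4−3=1
SNF(R) diag = [2, 6, 6] → torsion [2, 6, 6]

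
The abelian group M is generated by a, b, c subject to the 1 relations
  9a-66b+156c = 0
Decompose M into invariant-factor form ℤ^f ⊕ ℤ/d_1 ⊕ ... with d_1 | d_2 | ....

rank_ℚ(R)=1; free=3−1=2
SNF(R) diag = [3] → torsion [3]

Answer: M ≅ ℤ^2 ⊕ ℤ/3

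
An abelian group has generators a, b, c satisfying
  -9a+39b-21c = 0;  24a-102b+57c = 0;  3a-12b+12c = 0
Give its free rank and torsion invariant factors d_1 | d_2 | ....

rank_ℚ(R)=3; free=3−3=0
SNF(R) diag = [3, 3, 9] → torsion [3, 3, 9]

Answer: M ≅ ℤ/3 ⊕ ℤ/3 ⊕ ℤ/9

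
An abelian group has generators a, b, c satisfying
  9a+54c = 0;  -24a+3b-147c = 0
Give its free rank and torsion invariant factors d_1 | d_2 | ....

rank_ℚ(R)=2; free=3−2=1
SNF(R) diag = [3, 9] → torsion [3, 9]

Answer: M ≅ ℤ^1 ⊕ ℤ/3 ⊕ ℤ/9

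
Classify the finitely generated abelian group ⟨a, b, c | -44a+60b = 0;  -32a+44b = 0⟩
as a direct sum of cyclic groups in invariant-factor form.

rank_ℚ(R)=2; free=3−2=1
SNF(R) diag = [4, 4] → torsion [4, 4]

Answer: M ≅ ℤ^1 ⊕ ℤ/4 ⊕ ℤ/4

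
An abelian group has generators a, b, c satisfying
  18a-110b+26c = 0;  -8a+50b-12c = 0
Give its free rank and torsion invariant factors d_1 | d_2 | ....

Answer: M ≅ ℤ^1 ⊕ ℤ/2 ⊕ ℤ/2

Derivation:
rank_ℚ(R)=2; free=3−2=1
SNF(R) diag = [2, 2] → torsion [2, 2]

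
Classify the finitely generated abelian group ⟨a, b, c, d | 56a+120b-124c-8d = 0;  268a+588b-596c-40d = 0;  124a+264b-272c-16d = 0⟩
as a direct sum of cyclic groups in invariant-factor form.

Answer: M ≅ ℤ^1 ⊕ ℤ/4 ⊕ ℤ/12 ⊕ ℤ/12

Derivation:
rank_ℚ(R)=3; free=4−3=1
SNF(R) diag = [4, 12, 12] → torsion [4, 12, 12]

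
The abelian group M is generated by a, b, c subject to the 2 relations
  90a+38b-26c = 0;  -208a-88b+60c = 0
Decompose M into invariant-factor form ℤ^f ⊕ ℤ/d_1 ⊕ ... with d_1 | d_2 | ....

Answer: M ≅ ℤ^1 ⊕ ℤ/2 ⊕ ℤ/4

Derivation:
rank_ℚ(R)=2; free=3−2=1
SNF(R) diag = [2, 4] → torsion [2, 4]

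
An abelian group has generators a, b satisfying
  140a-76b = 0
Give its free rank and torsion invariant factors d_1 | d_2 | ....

Answer: M ≅ ℤ^1 ⊕ ℤ/4

Derivation:
rank_ℚ(R)=1; free=2−1=1
SNF(R) diag = [4] → torsion [4]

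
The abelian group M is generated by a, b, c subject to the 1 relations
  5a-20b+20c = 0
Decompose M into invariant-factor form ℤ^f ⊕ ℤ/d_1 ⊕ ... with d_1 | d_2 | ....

rank_ℚ(R)=1; free=3−1=2
SNF(R) diag = [5] → torsion [5]

Answer: M ≅ ℤ^2 ⊕ ℤ/5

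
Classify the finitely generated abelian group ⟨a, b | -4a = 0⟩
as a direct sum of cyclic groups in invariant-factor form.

Answer: M ≅ ℤ^1 ⊕ ℤ/4

Derivation:
rank_ℚ(R)=1; free=2−1=1
SNF(R) diag = [4] → torsion [4]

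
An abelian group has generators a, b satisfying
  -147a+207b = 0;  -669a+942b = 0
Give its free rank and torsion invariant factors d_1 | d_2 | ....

Answer: M ≅ ℤ/3 ⊕ ℤ/3

Derivation:
rank_ℚ(R)=2; free=2−2=0
SNF(R) diag = [3, 3] → torsion [3, 3]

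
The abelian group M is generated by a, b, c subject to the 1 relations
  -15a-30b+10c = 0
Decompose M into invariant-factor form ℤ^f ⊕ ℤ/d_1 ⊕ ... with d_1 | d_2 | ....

Answer: M ≅ ℤ^2 ⊕ ℤ/5

Derivation:
rank_ℚ(R)=1; free=3−1=2
SNF(R) diag = [5] → torsion [5]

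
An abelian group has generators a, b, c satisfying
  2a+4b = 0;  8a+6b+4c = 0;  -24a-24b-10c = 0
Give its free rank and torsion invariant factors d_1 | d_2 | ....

Answer: M ≅ ℤ/2 ⊕ ℤ/2 ⊕ ℤ/2

Derivation:
rank_ℚ(R)=3; free=3−3=0
SNF(R) diag = [2, 2, 2] → torsion [2, 2, 2]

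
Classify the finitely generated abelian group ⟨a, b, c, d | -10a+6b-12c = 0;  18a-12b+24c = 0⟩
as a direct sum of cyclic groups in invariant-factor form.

rank_ℚ(R)=2; free=4−2=2
SNF(R) diag = [2, 6] → torsion [2, 6]

Answer: M ≅ ℤ^2 ⊕ ℤ/2 ⊕ ℤ/6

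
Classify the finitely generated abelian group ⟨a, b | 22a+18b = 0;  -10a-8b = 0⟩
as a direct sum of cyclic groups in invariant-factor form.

rank_ℚ(R)=2; free=2−2=0
SNF(R) diag = [2, 2] → torsion [2, 2]

Answer: M ≅ ℤ/2 ⊕ ℤ/2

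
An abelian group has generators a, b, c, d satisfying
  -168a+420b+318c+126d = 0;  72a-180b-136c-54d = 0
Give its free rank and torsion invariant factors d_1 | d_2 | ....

Answer: M ≅ ℤ^2 ⊕ ℤ/2 ⊕ ℤ/6

Derivation:
rank_ℚ(R)=2; free=4−2=2
SNF(R) diag = [2, 6] → torsion [2, 6]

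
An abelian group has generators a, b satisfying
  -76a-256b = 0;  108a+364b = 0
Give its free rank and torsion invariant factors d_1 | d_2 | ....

Answer: M ≅ ℤ/4 ⊕ ℤ/4

Derivation:
rank_ℚ(R)=2; free=2−2=0
SNF(R) diag = [4, 4] → torsion [4, 4]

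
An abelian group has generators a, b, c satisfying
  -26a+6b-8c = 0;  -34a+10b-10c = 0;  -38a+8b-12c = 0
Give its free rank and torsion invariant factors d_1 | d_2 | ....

Answer: M ≅ ℤ/2 ⊕ ℤ/2 ⊕ ℤ/2

Derivation:
rank_ℚ(R)=3; free=3−3=0
SNF(R) diag = [2, 2, 2] → torsion [2, 2, 2]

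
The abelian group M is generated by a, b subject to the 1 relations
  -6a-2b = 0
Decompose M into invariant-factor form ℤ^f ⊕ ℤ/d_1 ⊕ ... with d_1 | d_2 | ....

Answer: M ≅ ℤ^1 ⊕ ℤ/2

Derivation:
rank_ℚ(R)=1; free=2−1=1
SNF(R) diag = [2] → torsion [2]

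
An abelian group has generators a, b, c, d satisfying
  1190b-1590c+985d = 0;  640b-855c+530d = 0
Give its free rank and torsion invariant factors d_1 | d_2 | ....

rank_ℚ(R)=2; free=4−2=2
SNF(R) diag = [5, 15] → torsion [5, 15]

Answer: M ≅ ℤ^2 ⊕ ℤ/5 ⊕ ℤ/15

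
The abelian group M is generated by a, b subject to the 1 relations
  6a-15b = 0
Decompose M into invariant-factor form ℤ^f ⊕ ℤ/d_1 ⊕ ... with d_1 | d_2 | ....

rank_ℚ(R)=1; free=2−1=1
SNF(R) diag = [3] → torsion [3]

Answer: M ≅ ℤ^1 ⊕ ℤ/3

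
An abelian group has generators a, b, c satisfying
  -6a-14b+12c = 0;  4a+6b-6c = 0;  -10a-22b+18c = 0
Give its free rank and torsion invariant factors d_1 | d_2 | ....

Answer: M ≅ ℤ/2 ⊕ ℤ/2 ⊕ ℤ/6

Derivation:
rank_ℚ(R)=3; free=3−3=0
SNF(R) diag = [2, 2, 6] → torsion [2, 2, 6]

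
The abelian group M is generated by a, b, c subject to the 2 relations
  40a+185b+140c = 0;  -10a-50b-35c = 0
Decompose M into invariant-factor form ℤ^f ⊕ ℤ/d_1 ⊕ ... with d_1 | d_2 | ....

Answer: M ≅ ℤ^1 ⊕ ℤ/5 ⊕ ℤ/15

Derivation:
rank_ℚ(R)=2; free=3−2=1
SNF(R) diag = [5, 15] → torsion [5, 15]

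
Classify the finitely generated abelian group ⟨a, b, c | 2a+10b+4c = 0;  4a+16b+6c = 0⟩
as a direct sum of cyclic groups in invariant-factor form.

rank_ℚ(R)=2; free=3−2=1
SNF(R) diag = [2, 2] → torsion [2, 2]

Answer: M ≅ ℤ^1 ⊕ ℤ/2 ⊕ ℤ/2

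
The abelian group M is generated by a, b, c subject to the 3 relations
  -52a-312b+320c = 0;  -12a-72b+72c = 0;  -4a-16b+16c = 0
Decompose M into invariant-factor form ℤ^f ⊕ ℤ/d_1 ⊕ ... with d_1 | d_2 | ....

Answer: M ≅ ℤ/4 ⊕ ℤ/8 ⊕ ℤ/24

Derivation:
rank_ℚ(R)=3; free=3−3=0
SNF(R) diag = [4, 8, 24] → torsion [4, 8, 24]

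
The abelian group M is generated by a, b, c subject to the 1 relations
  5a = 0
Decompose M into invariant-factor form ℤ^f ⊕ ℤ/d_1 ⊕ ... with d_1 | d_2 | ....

Answer: M ≅ ℤ^2 ⊕ ℤ/5

Derivation:
rank_ℚ(R)=1; free=3−1=2
SNF(R) diag = [5] → torsion [5]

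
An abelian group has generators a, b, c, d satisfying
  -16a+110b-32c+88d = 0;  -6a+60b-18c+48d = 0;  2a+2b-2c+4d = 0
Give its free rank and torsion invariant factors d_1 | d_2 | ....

rank_ℚ(R)=3; free=4−3=1
SNF(R) diag = [2, 6, 12] → torsion [2, 6, 12]

Answer: M ≅ ℤ^1 ⊕ ℤ/2 ⊕ ℤ/6 ⊕ ℤ/12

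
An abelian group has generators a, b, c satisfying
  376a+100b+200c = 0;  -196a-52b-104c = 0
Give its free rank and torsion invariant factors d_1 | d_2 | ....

rank_ℚ(R)=2; free=3−2=1
SNF(R) diag = [4, 12] → torsion [4, 12]

Answer: M ≅ ℤ^1 ⊕ ℤ/4 ⊕ ℤ/12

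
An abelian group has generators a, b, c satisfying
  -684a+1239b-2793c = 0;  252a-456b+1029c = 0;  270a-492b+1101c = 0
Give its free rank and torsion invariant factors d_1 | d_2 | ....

rank_ℚ(R)=3; free=3−3=0
SNF(R) diag = [3, 9, 18] → torsion [3, 9, 18]

Answer: M ≅ ℤ/3 ⊕ ℤ/9 ⊕ ℤ/18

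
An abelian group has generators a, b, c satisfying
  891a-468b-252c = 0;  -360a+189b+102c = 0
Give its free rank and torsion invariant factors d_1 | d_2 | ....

rank_ℚ(R)=2; free=3−2=1
SNF(R) diag = [3, 9] → torsion [3, 9]

Answer: M ≅ ℤ^1 ⊕ ℤ/3 ⊕ ℤ/9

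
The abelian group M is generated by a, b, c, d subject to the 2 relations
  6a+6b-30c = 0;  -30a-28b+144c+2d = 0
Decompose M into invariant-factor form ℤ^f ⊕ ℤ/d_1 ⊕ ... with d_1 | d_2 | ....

Answer: M ≅ ℤ^2 ⊕ ℤ/2 ⊕ ℤ/6

Derivation:
rank_ℚ(R)=2; free=4−2=2
SNF(R) diag = [2, 6] → torsion [2, 6]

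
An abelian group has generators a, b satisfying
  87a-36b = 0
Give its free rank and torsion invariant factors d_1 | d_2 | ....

Answer: M ≅ ℤ^1 ⊕ ℤ/3

Derivation:
rank_ℚ(R)=1; free=2−1=1
SNF(R) diag = [3] → torsion [3]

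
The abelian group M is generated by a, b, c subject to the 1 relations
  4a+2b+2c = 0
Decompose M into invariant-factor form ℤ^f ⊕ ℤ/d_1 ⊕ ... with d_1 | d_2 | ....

Answer: M ≅ ℤ^2 ⊕ ℤ/2

Derivation:
rank_ℚ(R)=1; free=3−1=2
SNF(R) diag = [2] → torsion [2]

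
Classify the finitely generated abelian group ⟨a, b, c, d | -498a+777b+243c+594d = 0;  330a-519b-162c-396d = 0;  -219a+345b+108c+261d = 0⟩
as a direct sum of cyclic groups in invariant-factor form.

Answer: M ≅ ℤ^1 ⊕ ℤ/3 ⊕ ℤ/9 ⊕ ℤ/27

Derivation:
rank_ℚ(R)=3; free=4−3=1
SNF(R) diag = [3, 9, 27] → torsion [3, 9, 27]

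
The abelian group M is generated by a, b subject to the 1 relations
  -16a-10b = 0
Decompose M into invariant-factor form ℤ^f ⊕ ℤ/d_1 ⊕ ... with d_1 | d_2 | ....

Answer: M ≅ ℤ^1 ⊕ ℤ/2

Derivation:
rank_ℚ(R)=1; free=2−1=1
SNF(R) diag = [2] → torsion [2]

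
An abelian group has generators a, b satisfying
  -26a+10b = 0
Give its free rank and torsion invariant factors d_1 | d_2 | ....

rank_ℚ(R)=1; free=2−1=1
SNF(R) diag = [2] → torsion [2]

Answer: M ≅ ℤ^1 ⊕ ℤ/2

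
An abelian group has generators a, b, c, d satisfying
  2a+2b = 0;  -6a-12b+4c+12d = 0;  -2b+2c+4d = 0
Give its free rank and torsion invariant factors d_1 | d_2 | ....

Answer: M ≅ ℤ^1 ⊕ ℤ/2 ⊕ ℤ/2 ⊕ ℤ/2

Derivation:
rank_ℚ(R)=3; free=4−3=1
SNF(R) diag = [2, 2, 2] → torsion [2, 2, 2]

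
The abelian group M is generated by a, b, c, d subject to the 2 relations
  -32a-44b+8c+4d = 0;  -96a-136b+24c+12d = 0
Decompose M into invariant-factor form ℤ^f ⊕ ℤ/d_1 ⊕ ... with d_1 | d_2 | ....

Answer: M ≅ ℤ^2 ⊕ ℤ/4 ⊕ ℤ/4

Derivation:
rank_ℚ(R)=2; free=4−2=2
SNF(R) diag = [4, 4] → torsion [4, 4]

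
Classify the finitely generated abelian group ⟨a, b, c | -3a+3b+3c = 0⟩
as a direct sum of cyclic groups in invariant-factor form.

Answer: M ≅ ℤ^2 ⊕ ℤ/3

Derivation:
rank_ℚ(R)=1; free=3−1=2
SNF(R) diag = [3] → torsion [3]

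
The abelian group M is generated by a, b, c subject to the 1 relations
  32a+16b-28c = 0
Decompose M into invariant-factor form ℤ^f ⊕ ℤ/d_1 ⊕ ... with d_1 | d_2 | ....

Answer: M ≅ ℤ^2 ⊕ ℤ/4

Derivation:
rank_ℚ(R)=1; free=3−1=2
SNF(R) diag = [4] → torsion [4]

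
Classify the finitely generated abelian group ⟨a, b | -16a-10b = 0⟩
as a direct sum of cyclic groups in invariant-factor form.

rank_ℚ(R)=1; free=2−1=1
SNF(R) diag = [2] → torsion [2]

Answer: M ≅ ℤ^1 ⊕ ℤ/2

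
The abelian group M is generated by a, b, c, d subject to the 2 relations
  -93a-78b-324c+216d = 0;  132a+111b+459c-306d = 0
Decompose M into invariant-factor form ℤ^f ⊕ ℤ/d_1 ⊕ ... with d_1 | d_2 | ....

Answer: M ≅ ℤ^2 ⊕ ℤ/3 ⊕ ℤ/9

Derivation:
rank_ℚ(R)=2; free=4−2=2
SNF(R) diag = [3, 9] → torsion [3, 9]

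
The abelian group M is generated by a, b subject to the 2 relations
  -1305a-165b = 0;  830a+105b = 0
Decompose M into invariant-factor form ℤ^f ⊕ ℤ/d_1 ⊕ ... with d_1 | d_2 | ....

rank_ℚ(R)=2; free=2−2=0
SNF(R) diag = [5, 15] → torsion [5, 15]

Answer: M ≅ ℤ/5 ⊕ ℤ/15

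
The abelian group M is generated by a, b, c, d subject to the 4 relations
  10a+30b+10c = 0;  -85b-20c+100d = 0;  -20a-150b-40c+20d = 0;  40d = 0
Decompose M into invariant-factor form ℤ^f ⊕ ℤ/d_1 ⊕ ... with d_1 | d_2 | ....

rank_ℚ(R)=4; free=4−4=0
SNF(R) diag = [5, 10, 20, 40] → torsion [5, 10, 20, 40]

Answer: M ≅ ℤ/5 ⊕ ℤ/10 ⊕ ℤ/20 ⊕ ℤ/40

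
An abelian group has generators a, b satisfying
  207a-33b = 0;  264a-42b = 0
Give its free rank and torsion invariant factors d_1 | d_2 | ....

rank_ℚ(R)=2; free=2−2=0
SNF(R) diag = [3, 6] → torsion [3, 6]

Answer: M ≅ ℤ/3 ⊕ ℤ/6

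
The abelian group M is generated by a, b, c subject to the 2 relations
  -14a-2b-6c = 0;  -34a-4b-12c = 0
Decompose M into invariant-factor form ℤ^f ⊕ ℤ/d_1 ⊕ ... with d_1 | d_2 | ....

Answer: M ≅ ℤ^1 ⊕ ℤ/2 ⊕ ℤ/6

Derivation:
rank_ℚ(R)=2; free=3−2=1
SNF(R) diag = [2, 6] → torsion [2, 6]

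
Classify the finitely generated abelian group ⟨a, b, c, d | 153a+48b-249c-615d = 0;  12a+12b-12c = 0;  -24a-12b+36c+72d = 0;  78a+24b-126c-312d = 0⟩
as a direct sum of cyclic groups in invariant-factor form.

Answer: M ≅ ℤ/3 ⊕ ℤ/6 ⊕ ℤ/12 ⊕ ℤ/12

Derivation:
rank_ℚ(R)=4; free=4−4=0
SNF(R) diag = [3, 6, 12, 12] → torsion [3, 6, 12, 12]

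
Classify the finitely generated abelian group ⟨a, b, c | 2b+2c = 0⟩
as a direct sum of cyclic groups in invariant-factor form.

rank_ℚ(R)=1; free=3−1=2
SNF(R) diag = [2] → torsion [2]

Answer: M ≅ ℤ^2 ⊕ ℤ/2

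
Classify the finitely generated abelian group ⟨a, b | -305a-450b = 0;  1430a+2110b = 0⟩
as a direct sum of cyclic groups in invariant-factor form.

rank_ℚ(R)=2; free=2−2=0
SNF(R) diag = [5, 10] → torsion [5, 10]

Answer: M ≅ ℤ/5 ⊕ ℤ/10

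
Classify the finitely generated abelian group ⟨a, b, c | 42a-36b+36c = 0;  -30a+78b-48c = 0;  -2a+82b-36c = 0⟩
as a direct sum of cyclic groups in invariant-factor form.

rank_ℚ(R)=3; free=3−3=0
SNF(R) diag = [2, 6, 12] → torsion [2, 6, 12]

Answer: M ≅ ℤ/2 ⊕ ℤ/6 ⊕ ℤ/12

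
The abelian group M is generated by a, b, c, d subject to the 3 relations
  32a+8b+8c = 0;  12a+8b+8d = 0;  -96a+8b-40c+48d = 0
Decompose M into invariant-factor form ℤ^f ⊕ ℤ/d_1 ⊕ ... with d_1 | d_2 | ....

Answer: M ≅ ℤ^1 ⊕ ℤ/4 ⊕ ℤ/8 ⊕ ℤ/16

Derivation:
rank_ℚ(R)=3; free=4−3=1
SNF(R) diag = [4, 8, 16] → torsion [4, 8, 16]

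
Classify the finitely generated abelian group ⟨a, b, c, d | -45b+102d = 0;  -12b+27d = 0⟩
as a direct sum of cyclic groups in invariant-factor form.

rank_ℚ(R)=2; free=4−2=2
SNF(R) diag = [3, 3] → torsion [3, 3]

Answer: M ≅ ℤ^2 ⊕ ℤ/3 ⊕ ℤ/3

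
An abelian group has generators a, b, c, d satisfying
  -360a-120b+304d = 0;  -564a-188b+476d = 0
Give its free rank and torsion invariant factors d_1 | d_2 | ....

rank_ℚ(R)=2; free=4−2=2
SNF(R) diag = [4, 8] → torsion [4, 8]

Answer: M ≅ ℤ^2 ⊕ ℤ/4 ⊕ ℤ/8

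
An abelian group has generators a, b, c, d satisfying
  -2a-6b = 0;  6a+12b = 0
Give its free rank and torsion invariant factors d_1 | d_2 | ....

rank_ℚ(R)=2; free=4−2=2
SNF(R) diag = [2, 6] → torsion [2, 6]

Answer: M ≅ ℤ^2 ⊕ ℤ/2 ⊕ ℤ/6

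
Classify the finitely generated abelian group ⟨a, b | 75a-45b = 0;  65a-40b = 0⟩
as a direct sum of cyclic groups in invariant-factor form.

Answer: M ≅ ℤ/5 ⊕ ℤ/15

Derivation:
rank_ℚ(R)=2; free=2−2=0
SNF(R) diag = [5, 15] → torsion [5, 15]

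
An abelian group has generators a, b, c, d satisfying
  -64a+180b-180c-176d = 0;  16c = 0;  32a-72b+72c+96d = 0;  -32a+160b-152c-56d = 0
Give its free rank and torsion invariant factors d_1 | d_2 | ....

rank_ℚ(R)=4; free=4−4=0
SNF(R) diag = [4, 8, 16, 32] → torsion [4, 8, 16, 32]

Answer: M ≅ ℤ/4 ⊕ ℤ/8 ⊕ ℤ/16 ⊕ ℤ/32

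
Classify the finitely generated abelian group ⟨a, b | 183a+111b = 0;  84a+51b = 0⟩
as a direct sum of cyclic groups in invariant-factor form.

rank_ℚ(R)=2; free=2−2=0
SNF(R) diag = [3, 3] → torsion [3, 3]

Answer: M ≅ ℤ/3 ⊕ ℤ/3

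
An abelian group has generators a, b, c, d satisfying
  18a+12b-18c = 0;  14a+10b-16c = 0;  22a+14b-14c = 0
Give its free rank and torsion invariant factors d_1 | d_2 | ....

Answer: M ≅ ℤ^1 ⊕ ℤ/2 ⊕ ℤ/6 ⊕ ℤ/6

Derivation:
rank_ℚ(R)=3; free=4−3=1
SNF(R) diag = [2, 6, 6] → torsion [2, 6, 6]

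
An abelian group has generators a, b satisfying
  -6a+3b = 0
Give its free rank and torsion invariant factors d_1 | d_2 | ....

rank_ℚ(R)=1; free=2−1=1
SNF(R) diag = [3] → torsion [3]

Answer: M ≅ ℤ^1 ⊕ ℤ/3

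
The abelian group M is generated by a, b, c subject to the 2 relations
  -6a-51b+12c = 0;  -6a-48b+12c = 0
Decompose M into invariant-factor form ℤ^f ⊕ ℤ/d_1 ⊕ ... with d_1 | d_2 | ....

rank_ℚ(R)=2; free=3−2=1
SNF(R) diag = [3, 6] → torsion [3, 6]

Answer: M ≅ ℤ^1 ⊕ ℤ/3 ⊕ ℤ/6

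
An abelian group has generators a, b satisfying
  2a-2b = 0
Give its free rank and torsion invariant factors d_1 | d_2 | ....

rank_ℚ(R)=1; free=2−1=1
SNF(R) diag = [2] → torsion [2]

Answer: M ≅ ℤ^1 ⊕ ℤ/2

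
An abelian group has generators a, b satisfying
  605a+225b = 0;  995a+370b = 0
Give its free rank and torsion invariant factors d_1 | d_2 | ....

rank_ℚ(R)=2; free=2−2=0
SNF(R) diag = [5, 5] → torsion [5, 5]

Answer: M ≅ ℤ/5 ⊕ ℤ/5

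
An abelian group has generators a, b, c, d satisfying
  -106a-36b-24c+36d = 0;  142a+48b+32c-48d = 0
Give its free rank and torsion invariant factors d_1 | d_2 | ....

Answer: M ≅ ℤ^2 ⊕ ℤ/2 ⊕ ℤ/4

Derivation:
rank_ℚ(R)=2; free=4−2=2
SNF(R) diag = [2, 4] → torsion [2, 4]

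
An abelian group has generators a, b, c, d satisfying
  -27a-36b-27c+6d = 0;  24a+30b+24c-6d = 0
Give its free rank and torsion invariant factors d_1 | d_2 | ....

Answer: M ≅ ℤ^2 ⊕ ℤ/3 ⊕ ℤ/6

Derivation:
rank_ℚ(R)=2; free=4−2=2
SNF(R) diag = [3, 6] → torsion [3, 6]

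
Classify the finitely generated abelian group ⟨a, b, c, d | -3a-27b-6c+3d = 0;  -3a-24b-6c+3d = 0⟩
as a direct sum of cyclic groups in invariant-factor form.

rank_ℚ(R)=2; free=4−2=2
SNF(R) diag = [3, 3] → torsion [3, 3]

Answer: M ≅ ℤ^2 ⊕ ℤ/3 ⊕ ℤ/3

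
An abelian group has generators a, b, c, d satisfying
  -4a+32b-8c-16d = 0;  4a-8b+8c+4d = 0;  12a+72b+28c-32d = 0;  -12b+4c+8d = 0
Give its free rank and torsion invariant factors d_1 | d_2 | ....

Answer: M ≅ ℤ/4 ⊕ ℤ/4 ⊕ ℤ/4 ⊕ ℤ/12

Derivation:
rank_ℚ(R)=4; free=4−4=0
SNF(R) diag = [4, 4, 4, 12] → torsion [4, 4, 4, 12]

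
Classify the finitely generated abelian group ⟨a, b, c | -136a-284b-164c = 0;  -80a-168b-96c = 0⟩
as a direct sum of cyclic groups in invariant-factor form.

rank_ℚ(R)=2; free=3−2=1
SNF(R) diag = [4, 8] → torsion [4, 8]

Answer: M ≅ ℤ^1 ⊕ ℤ/4 ⊕ ℤ/8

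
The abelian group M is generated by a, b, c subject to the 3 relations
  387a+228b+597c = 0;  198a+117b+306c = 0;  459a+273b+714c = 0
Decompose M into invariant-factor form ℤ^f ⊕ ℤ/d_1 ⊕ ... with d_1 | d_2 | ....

Answer: M ≅ ℤ/3 ⊕ ℤ/9 ⊕ ℤ/9

Derivation:
rank_ℚ(R)=3; free=3−3=0
SNF(R) diag = [3, 9, 9] → torsion [3, 9, 9]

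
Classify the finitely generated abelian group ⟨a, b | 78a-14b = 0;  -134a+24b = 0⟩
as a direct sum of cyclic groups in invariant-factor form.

Answer: M ≅ ℤ/2 ⊕ ℤ/2

Derivation:
rank_ℚ(R)=2; free=2−2=0
SNF(R) diag = [2, 2] → torsion [2, 2]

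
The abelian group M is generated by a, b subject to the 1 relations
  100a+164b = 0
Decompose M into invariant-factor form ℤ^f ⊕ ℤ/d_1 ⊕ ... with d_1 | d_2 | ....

Answer: M ≅ ℤ^1 ⊕ ℤ/4

Derivation:
rank_ℚ(R)=1; free=2−1=1
SNF(R) diag = [4] → torsion [4]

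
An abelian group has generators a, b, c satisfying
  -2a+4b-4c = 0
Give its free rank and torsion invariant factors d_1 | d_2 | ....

Answer: M ≅ ℤ^2 ⊕ ℤ/2

Derivation:
rank_ℚ(R)=1; free=3−1=2
SNF(R) diag = [2] → torsion [2]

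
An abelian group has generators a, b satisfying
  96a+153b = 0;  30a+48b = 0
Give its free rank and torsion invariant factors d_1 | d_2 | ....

Answer: M ≅ ℤ/3 ⊕ ℤ/6

Derivation:
rank_ℚ(R)=2; free=2−2=0
SNF(R) diag = [3, 6] → torsion [3, 6]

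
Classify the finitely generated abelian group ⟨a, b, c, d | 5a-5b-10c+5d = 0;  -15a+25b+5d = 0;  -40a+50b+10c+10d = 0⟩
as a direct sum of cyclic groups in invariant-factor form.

Answer: M ≅ ℤ^1 ⊕ ℤ/5 ⊕ ℤ/10 ⊕ ℤ/10

Derivation:
rank_ℚ(R)=3; free=4−3=1
SNF(R) diag = [5, 10, 10] → torsion [5, 10, 10]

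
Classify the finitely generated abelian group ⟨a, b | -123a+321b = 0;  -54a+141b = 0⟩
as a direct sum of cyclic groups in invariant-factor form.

Answer: M ≅ ℤ/3 ⊕ ℤ/3

Derivation:
rank_ℚ(R)=2; free=2−2=0
SNF(R) diag = [3, 3] → torsion [3, 3]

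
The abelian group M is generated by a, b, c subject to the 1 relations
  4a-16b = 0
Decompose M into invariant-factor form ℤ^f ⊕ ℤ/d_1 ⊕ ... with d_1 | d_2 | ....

rank_ℚ(R)=1; free=3−1=2
SNF(R) diag = [4] → torsion [4]

Answer: M ≅ ℤ^2 ⊕ ℤ/4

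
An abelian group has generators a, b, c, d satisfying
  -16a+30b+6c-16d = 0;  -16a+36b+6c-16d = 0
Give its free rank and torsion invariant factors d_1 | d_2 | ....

Answer: M ≅ ℤ^2 ⊕ ℤ/2 ⊕ ℤ/6

Derivation:
rank_ℚ(R)=2; free=4−2=2
SNF(R) diag = [2, 6] → torsion [2, 6]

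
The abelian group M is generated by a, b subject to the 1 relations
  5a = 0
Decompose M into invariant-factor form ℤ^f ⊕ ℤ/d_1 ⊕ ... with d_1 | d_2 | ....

Answer: M ≅ ℤ^1 ⊕ ℤ/5

Derivation:
rank_ℚ(R)=1; free=2−1=1
SNF(R) diag = [5] → torsion [5]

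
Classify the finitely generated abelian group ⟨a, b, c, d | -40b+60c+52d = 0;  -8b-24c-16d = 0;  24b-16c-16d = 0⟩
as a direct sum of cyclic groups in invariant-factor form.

rank_ℚ(R)=3; free=4−3=1
SNF(R) diag = [4, 8, 24] → torsion [4, 8, 24]

Answer: M ≅ ℤ^1 ⊕ ℤ/4 ⊕ ℤ/8 ⊕ ℤ/24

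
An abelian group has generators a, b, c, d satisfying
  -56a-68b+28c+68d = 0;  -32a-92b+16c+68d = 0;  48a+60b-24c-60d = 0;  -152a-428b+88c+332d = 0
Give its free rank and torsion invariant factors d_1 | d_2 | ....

Answer: M ≅ ℤ/4 ⊕ ℤ/12 ⊕ ℤ/24 ⊕ ℤ/24

Derivation:
rank_ℚ(R)=4; free=4−4=0
SNF(R) diag = [4, 12, 24, 24] → torsion [4, 12, 24, 24]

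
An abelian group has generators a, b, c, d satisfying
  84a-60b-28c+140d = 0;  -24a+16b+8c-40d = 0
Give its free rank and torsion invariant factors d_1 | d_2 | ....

Answer: M ≅ ℤ^2 ⊕ ℤ/4 ⊕ ℤ/8

Derivation:
rank_ℚ(R)=2; free=4−2=2
SNF(R) diag = [4, 8] → torsion [4, 8]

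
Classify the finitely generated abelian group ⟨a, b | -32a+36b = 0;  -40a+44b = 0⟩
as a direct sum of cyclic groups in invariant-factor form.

rank_ℚ(R)=2; free=2−2=0
SNF(R) diag = [4, 8] → torsion [4, 8]

Answer: M ≅ ℤ/4 ⊕ ℤ/8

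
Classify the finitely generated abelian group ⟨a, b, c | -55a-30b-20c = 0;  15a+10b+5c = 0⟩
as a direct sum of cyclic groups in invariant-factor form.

rank_ℚ(R)=2; free=3−2=1
SNF(R) diag = [5, 5] → torsion [5, 5]

Answer: M ≅ ℤ^1 ⊕ ℤ/5 ⊕ ℤ/5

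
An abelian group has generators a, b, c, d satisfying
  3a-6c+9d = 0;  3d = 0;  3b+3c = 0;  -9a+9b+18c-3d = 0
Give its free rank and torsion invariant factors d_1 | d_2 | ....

rank_ℚ(R)=4; free=4−4=0
SNF(R) diag = [3, 3, 3, 9] → torsion [3, 3, 3, 9]

Answer: M ≅ ℤ/3 ⊕ ℤ/3 ⊕ ℤ/3 ⊕ ℤ/9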